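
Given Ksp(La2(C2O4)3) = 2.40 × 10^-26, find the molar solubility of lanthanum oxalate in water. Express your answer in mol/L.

La2(C2O4)3(s) ⇌ 2 La^3+(aq) + 3 C2O4^2-(aq)
Ksp = [La^3+]^2[C2O4^2-]^3
For each mole of La2(C2O4)3 that dissolves: [La^3+] = 2s, [C2O4^2-] = 3s.
So Ksp = (2s)^2 × (3s)^3 = 108s^5
s^5 = 2.40 × 10^-26 / 108, so s = 2.95 × 10^-6 M

2.95e-6 M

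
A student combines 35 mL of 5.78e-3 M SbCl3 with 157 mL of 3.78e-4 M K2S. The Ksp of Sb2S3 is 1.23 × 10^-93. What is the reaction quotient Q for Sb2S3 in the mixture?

3.28 x 10^-17

Total volume = 35 + 157 = 192 mL.
[Sb^3+] = 5.78 × 10^-3 × (35/192) = 1.054 × 10^-3 M
[S^2-] = 3.78 x 10^-4 × (157/192) = 3.091 × 10^-4 M
Sb2S3(s) ⇌ 2 Sb^3+(aq) + 3 S^2-(aq), so Q = [Sb^3+]^2[S^2-]^3
Q = (1.054 × 10^-3)^2(3.091 x 10^-4)^3 = 3.28 × 10^-17
Q > Ksp, so Sb2S3 will precipitate.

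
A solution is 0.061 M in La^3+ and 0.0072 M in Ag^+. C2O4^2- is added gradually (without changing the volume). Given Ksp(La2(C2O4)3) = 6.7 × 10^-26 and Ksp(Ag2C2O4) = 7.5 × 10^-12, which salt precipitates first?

Precipitation of each salt starts when its ion product equals its Ksp.
For La2(C2O4)3: 6.7 × 10^-26 = (0.061)^2 × [C2O4^2-]^3  ⇒  [C2O4^2-] = 2.6 × 10^-8 M.
For Ag2C2O4: 7.5 × 10^-12 = (0.0072)^2 × [C2O4^2-]  ⇒  [C2O4^2-] = 1.4 × 10^-7 M.
The salt with the lower threshold [C2O4^2-] precipitates first: La2(C2O4)3.

La2(C2O4)3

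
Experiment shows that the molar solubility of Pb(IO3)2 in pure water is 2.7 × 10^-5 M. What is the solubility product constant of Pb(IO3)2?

Pb(IO3)2(s) <=> Pb^2+ + 2 IO3^-
Let s = molar solubility. Then [Pb^2+] = s and [IO3^-] = 2s.
Ksp = [Pb^2+][IO3^-]^2
So Ksp = s × (2s)^2 = 4s^3
With s = 2.7 x 10^-5: Ksp = 7.9 x 10^-14

Ksp ≈ 7.9 × 10^-14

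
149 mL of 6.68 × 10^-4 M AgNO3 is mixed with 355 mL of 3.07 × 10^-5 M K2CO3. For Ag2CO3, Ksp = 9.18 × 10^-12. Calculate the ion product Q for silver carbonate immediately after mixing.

Total volume = 149 + 355 = 504 mL.
[Ag^+] = 6.68 x 10^-4 × (149/504) = 1.975 × 10^-4 M
[CO3^2-] = 3.07 x 10^-5 × (355/504) = 2.162 × 10^-5 M
Ag2CO3(s) <=> 2 Ag^+(aq) + CO3^2-(aq), so Q = [Ag^+]^2[CO3^2-]
Q = (1.975 × 10^-4)^2(2.162 × 10^-5) = 8.43 × 10^-13
Q < Ksp, so no precipitate of Ag2CO3 forms.

8.43e-13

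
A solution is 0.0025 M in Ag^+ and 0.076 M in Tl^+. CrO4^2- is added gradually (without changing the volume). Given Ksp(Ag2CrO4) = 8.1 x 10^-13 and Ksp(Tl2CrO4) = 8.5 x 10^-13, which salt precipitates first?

Tl2CrO4

Each salt begins to precipitate when Q = Ksp, i.e. when [CrO4^2-] reaches its threshold.
For Ag2CrO4: 8.1 x 10^-13 = (0.0025)^2 × [CrO4^2-]  ⇒  [CrO4^2-] = 1.3 × 10^-7 M.
For Tl2CrO4: 8.5 x 10^-13 = (0.076)^2 × [CrO4^2-]  ⇒  [CrO4^2-] = 1.5 x 10^-10 M.
The salt with the lower threshold [CrO4^2-] precipitates first: Tl2CrO4.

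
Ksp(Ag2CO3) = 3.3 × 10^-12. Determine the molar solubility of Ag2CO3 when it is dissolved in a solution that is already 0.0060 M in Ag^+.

Ag2CO3(s) ⇌ 2 Ag^+(aq) + CO3^2-(aq)
Ksp = [Ag^+]^2[CO3^2-]
Let s = moles of Ag2CO3 that dissolve per litre. [Ag^+] = 0.0060 + 2s ≈ 0.0060, [CO3^2-] = s (Ksp is small, so little additional dissolves).
Ksp ≈ (0.0060)^2 × s
s = 9.2 × 10^-8 M
Check: 2s = 1.8 × 10^-7 ≪ 0.0060, so the approximation is valid.

s = 9.2e-8 M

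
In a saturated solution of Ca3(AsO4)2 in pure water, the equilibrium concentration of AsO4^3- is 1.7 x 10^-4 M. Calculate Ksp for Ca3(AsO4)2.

Ksp = 4.8 × 10^-19

Ca3(AsO4)2(s) ⇌ 3 Ca^2+ + 2 AsO4^3-
Stoichiometry gives [Ca^2+] = (3/2)[AsO4^3-] = 2.55 × 10^-4 M.
Ksp = [Ca^2+]^3[AsO4^3-]^2
Ksp = (2.55 x 10^-4)^3 × (1.7 x 10^-4)^2 = 4.8 × 10^-19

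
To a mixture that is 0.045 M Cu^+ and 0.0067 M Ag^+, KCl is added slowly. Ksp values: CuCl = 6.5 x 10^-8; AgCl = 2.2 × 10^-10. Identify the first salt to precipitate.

AgCl

Each salt begins to precipitate when Q = Ksp, i.e. when [Cl^-] reaches its threshold.
For CuCl: 6.5 x 10^-8 = 0.045 × [Cl^-]  ⇒  [Cl^-] = 1.4 × 10^-6 M.
For AgCl: 2.2 × 10^-10 = 0.0067 × [Cl^-]  ⇒  [Cl^-] = 3.3 × 10^-8 M.
The salt with the lower threshold [Cl^-] precipitates first: AgCl.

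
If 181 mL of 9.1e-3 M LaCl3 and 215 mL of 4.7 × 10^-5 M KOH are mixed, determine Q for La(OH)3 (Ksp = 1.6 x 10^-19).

Q ≈ 6.9e-17

Total volume = 181 + 215 = 396 mL.
[La^3+] = 9.1 x 10^-3 × (181/396) = 4.16 x 10^-3 M
[OH^-] = 4.7 × 10^-5 × (215/396) = 2.55 × 10^-5 M
La(OH)3(s) ⇌ La^3+(aq) + 3 OH^-(aq), so Q = [La^3+][OH^-]^3
Q = (4.16 × 10^-3)(2.55 × 10^-5)^3 = 6.9 × 10^-17
Q > Ksp, so La(OH)3 will precipitate.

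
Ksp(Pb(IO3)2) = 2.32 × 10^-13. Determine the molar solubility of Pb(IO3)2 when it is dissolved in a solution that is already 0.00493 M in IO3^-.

s = 9.55 × 10^-9 M

Pb(IO3)2(s) ⇌ Pb^2+ + 2 IO3^-
Ksp = [Pb^2+][IO3^-]^2
Let s be the molar solubility in this solution. [Pb^2+] = s, [IO3^-] = 0.00493 + 2s ≈ 0.00493 (since the IO3^- already present dominates).
Ksp ≈ s × (0.00493)^2
s = 9.55 x 10^-9 M
Check: 2s = 1.9 × 10^-8 ≪ 0.00493, so the approximation is valid.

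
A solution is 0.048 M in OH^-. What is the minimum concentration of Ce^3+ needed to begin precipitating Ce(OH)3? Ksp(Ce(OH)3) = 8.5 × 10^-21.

[Ce^3+] ≈ 7.7 × 10^-17 M

Ce(OH)3(s) ⇌ Ce^3+(aq) + 3 OH^-(aq)
Ksp = [Ce^3+][OH^-]^3
Precipitation begins when Q = Ksp. With [OH^-] = 0.048 M:
8.5 × 10^-21 = (0.048)^3 × [Ce^3+]
[Ce^3+] = (8.5 × 10^-21 / 1.11 × 10^-4) = 7.7 × 10^-17 M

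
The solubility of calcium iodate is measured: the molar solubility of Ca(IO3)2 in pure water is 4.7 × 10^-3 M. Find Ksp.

Ksp ≈ 4.2 x 10^-7

Ca(IO3)2(s) <=> Ca^2+ + 2 IO3^-
If s mol/L of Ca(IO3)2 dissolves, [Ca^2+] = s and [IO3^-] = 2s.
Ksp = [Ca^2+][IO3^-]^2
Substituting: Ksp = s(2s)^2 = 4s^3
Ksp = 4 × (4.7 × 10^-3)^3 = 4.2 x 10^-7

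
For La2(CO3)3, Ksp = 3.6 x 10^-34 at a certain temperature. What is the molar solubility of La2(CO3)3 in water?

s ≈ 8.0 × 10^-8 M

La2(CO3)3(s) ⇌ 2 La^3+(aq) + 3 CO3^2-(aq)
Ksp = [La^3+]^2[CO3^2-]^3
With molar solubility s: [La^3+] = 2s, [CO3^2-] = 3s.
Substituting: Ksp = (2s)^2(3s)^3 = 108s^5
s^5 = 3.6 x 10^-34 / 108, so s = 8.0 x 10^-8 M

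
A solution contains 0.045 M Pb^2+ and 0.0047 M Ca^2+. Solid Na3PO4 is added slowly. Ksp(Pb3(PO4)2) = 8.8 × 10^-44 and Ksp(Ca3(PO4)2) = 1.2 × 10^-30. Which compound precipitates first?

Each salt begins to precipitate when Q = Ksp, i.e. when [PO4^3-] reaches its threshold.
For Pb3(PO4)2: 8.8 × 10^-44 = (0.045)^3 × [PO4^3-]^2  ⇒  [PO4^3-] = 3.1 × 10^-20 M.
For Ca3(PO4)2: 1.2 × 10^-30 = (0.0047)^3 × [PO4^3-]^2  ⇒  [PO4^3-] = 3.4 x 10^-12 M.
The salt with the lower threshold [PO4^3-] precipitates first: Pb3(PO4)2.

Pb3(PO4)2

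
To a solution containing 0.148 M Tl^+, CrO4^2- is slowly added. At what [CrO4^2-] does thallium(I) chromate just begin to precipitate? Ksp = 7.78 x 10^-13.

3.55e-11 M

Tl2CrO4(s) ⇌ 2 Tl^+ + CrO4^2-
Ksp = [Tl^+]^2[CrO4^2-]
Precipitation begins when Q = Ksp. With [Tl^+] = 0.148 M:
7.78 x 10^-13 = (0.148)^2 × [CrO4^2-]
[CrO4^2-] = (7.78 x 10^-13 / 2.190 × 10^-2) = 3.55 x 10^-11 M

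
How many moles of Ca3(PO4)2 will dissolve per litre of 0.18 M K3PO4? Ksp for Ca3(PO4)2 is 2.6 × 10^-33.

s = 1.4 x 10^-11 M

Ca3(PO4)2(s) ⇌ 3 Ca^2+ + 2 PO4^3-
Ksp = [Ca^2+]^3[PO4^3-]^2
Let s = moles of Ca3(PO4)2 that dissolve per litre. [Ca^2+] = 3s, [PO4^3-] = 0.18 + 2s ≈ 0.18 (since PO4^3- from K3PO4 dominates).
Ksp ≈ (3s)^3 × (0.18)^2
s = 1.4 × 10^-11 M
Check: 2s = 2.9 × 10^-11 ≪ 0.18, so the approximation is valid.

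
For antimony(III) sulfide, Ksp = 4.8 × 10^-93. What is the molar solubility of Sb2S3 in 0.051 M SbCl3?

s ≈ 4.1 × 10^-31 M

Sb2S3(s) <=> 2 Sb^3+(aq) + 3 S^2-(aq)
Ksp = [Sb^3+]^2[S^2-]^3
If s mol/L dissolves here, [Sb^3+] = 0.051 + 2s ≈ 0.051, [S^2-] = 3s (common-ion effect: Sb^3+ is already 0.051 M).
Ksp ≈ (0.051)^2 × (3s)^3
s = 4.1 x 10^-31 M
Check: 2s = 8.2 × 10^-31 ≪ 0.051, so the approximation is valid.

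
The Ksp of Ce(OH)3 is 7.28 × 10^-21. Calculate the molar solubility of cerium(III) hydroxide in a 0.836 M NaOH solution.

s = 1.25e-20 M

Ce(OH)3(s) <=> Ce^3+ + 3 OH^-
Ksp = [Ce^3+][OH^-]^3
If s mol/L dissolves here, [Ce^3+] = s, [OH^-] = 0.836 + 3s ≈ 0.836 (Ksp is small, so little additional dissolves).
Ksp ≈ s × (0.836)^3
s = 1.25 × 10^-20 M
Check: 3s = 3.7 x 10^-20 ≪ 0.836, so the approximation is valid.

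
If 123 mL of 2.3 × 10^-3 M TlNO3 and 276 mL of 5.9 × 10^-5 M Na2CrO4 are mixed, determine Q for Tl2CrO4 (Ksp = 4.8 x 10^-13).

Total volume = 123 + 276 = 399 mL.
[Tl^+] = 2.3 × 10^-3 × (123/399) = 7.09 x 10^-4 M
[CrO4^2-] = 5.9 × 10^-5 × (276/399) = 4.08 x 10^-5 M
Tl2CrO4(s) <=> 2 Tl^+(aq) + CrO4^2-(aq), so Q = [Tl^+]^2[CrO4^2-]
Q = (7.09 × 10^-4)^2(4.08 × 10^-5) = 2.1 × 10^-11
Q > Ksp, so Tl2CrO4 will precipitate.

2.1 × 10^-11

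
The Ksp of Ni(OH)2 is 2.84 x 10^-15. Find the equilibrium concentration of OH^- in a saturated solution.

Ni(OH)2(s) <=> Ni^2+(aq) + 2 OH^-(aq)
Ksp = [Ni^2+][OH^-]^2
If s mol/L of Ni(OH)2 dissolves, [Ni^2+] = s and [OH^-] = 2s.
Ksp = s(2s)^2 = 4s^3
Solving, s = (2.84 x 10^-15/4)^(1/3) = 8.921 × 10^-6 M
[OH^-] = 2s = 1.78 × 10^-5 M

[OH^-] = 1.78e-5 M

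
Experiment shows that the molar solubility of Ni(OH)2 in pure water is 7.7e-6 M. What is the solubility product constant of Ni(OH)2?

Ni(OH)2(s) ⇌ Ni^2+(aq) + 2 OH^-(aq)
With molar solubility s: [Ni^2+] = s, [OH^-] = 2s.
Ksp = [Ni^2+][OH^-]^2
Substituting: Ksp = s(2s)^2 = 4s^3
With s = 7.7 × 10^-6: Ksp = 1.8 x 10^-15

Ksp ≈ 1.8 × 10^-15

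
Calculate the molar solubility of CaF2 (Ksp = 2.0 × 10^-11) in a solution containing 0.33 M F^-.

s ≈ 1.8 x 10^-10 M

CaF2(s) <=> Ca^2+(aq) + 2 F^-(aq)
Ksp = [Ca^2+][F^-]^2
Let s = moles of CaF2 that dissolve per litre. [Ca^2+] = s, [F^-] = 0.33 + 2s ≈ 0.33 (common-ion effect: F^- is already 0.33 M).
Ksp ≈ s × (0.33)^2
s = 1.8 x 10^-10 M
Check: 2s = 3.7 × 10^-10 ≪ 0.33, so the approximation is valid.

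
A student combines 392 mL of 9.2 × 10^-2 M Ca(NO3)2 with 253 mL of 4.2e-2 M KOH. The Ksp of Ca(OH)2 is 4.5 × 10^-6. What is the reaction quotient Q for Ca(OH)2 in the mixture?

Q ≈ 1.5 x 10^-5

Total volume = 392 + 253 = 645 mL.
[Ca^2+] = 9.2 × 10^-2 × (392/645) = 5.59 × 10^-2 M
[OH^-] = 4.2 × 10^-2 × (253/645) = 1.65 × 10^-2 M
Ca(OH)2(s) ⇌ Ca^2+ + 2 OH^-, so Q = [Ca^2+][OH^-]^2
Q = (5.59 × 10^-2)(1.65 x 10^-2)^2 = 1.5 × 10^-5
Q > Ksp, so Ca(OH)2 will precipitate.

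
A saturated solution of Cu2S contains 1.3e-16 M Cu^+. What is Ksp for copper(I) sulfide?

1.1e-48

Cu2S(s) ⇌ 2 Cu^+ + S^2-
Stoichiometry gives [S^2-] = (1/2)[Cu^+] = 6.50 x 10^-17 M.
Ksp = [Cu^+]^2[S^2-]
Ksp = (1.3 x 10^-16)^2 × 6.50 × 10^-17 = 1.1 x 10^-48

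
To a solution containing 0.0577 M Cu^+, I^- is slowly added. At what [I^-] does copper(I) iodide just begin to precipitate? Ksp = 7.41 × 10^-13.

[I^-] ≈ 1.28 x 10^-11 M

CuI(s) ⇌ Cu^+ + I^-
Ksp = [Cu^+][I^-]
Precipitation begins when Q = Ksp. With [Cu^+] = 0.0577 M:
7.41 × 10^-13 = (0.0577) × [I^-]
[I^-] = (7.41 × 10^-13 / 5.77 x 10^-2) = 1.28 × 10^-11 M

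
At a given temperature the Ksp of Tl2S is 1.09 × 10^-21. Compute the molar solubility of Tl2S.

6.48 × 10^-8 M

Tl2S(s) <=> 2 Tl^+ + S^2-
Ksp = [Tl^+]^2[S^2-]
With molar solubility s: [Tl^+] = 2s, [S^2-] = s.
Ksp = (2s)^2s = 4s^3
s^3 = 1.09 × 10^-21 / 4, so s = 6.48 × 10^-8 M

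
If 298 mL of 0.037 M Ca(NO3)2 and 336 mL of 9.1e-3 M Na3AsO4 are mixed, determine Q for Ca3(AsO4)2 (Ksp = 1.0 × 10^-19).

Total volume = 298 + 336 = 634 mL.
[Ca^2+] = 3.7 × 10^-2 × (298/634) = 1.74 x 10^-2 M
[AsO4^3-] = 9.1 × 10^-3 × (336/634) = 4.82 × 10^-3 M
Ca3(AsO4)2(s) ⇌ 3 Ca^2+(aq) + 2 AsO4^3-(aq), so Q = [Ca^2+]^3[AsO4^3-]^2
Q = (1.74 x 10^-2)^3(4.82 × 10^-3)^2 = 1.2 × 10^-10
Q > Ksp, so Ca3(AsO4)2 will precipitate.

1.2e-10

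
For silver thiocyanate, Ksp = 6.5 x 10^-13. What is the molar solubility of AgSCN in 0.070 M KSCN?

s = 9.3 × 10^-12 M

AgSCN(s) ⇌ Ag^+ + SCN^-
Ksp = [Ag^+][SCN^-]
Let s be the molar solubility in this solution. [Ag^+] = s, [SCN^-] = 0.070 + s ≈ 0.070 (since SCN^- from KSCN dominates).
Ksp ≈ s × 0.070
s = 9.3 × 10^-12 M
Check: s = 9.3 x 10^-12 ≪ 0.070, so the approximation is valid.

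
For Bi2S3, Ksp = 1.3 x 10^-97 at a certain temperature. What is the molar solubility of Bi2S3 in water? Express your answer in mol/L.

Bi2S3(s) ⇌ 2 Bi^3+ + 3 S^2-
Ksp = [Bi^3+]^2[S^2-]^3
With molar solubility s: [Bi^3+] = 2s, [S^2-] = 3s.
Ksp = (2s)^2(3s)^3 = 108s^5
Solving, s = (1.3 x 10^-97/108)^(1/5) = 1.6 × 10^-20 M

1.6 x 10^-20 M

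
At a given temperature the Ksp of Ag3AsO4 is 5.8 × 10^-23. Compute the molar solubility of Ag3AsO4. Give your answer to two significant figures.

Ag3AsO4(s) <=> 3 Ag^+ + AsO4^3-
Ksp = [Ag^+]^3[AsO4^3-]
For each mole of Ag3AsO4 that dissolves: [Ag^+] = 3s, [AsO4^3-] = s.
So Ksp = (3s)^3 × s = 27s^4
s = (5.8 × 10^-23 / 27)^(1/4) = 1.2 x 10^-6 M

1.2 × 10^-6 M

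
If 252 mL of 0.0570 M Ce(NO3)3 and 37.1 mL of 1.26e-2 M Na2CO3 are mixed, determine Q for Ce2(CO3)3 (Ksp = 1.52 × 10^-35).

Total volume = 252 + 37.1 = 289.1 mL.
[Ce^3+] = 5.70 × 10^-2 × (252/289.1) = 4.969 × 10^-2 M
[CO3^2-] = 1.26 × 10^-2 × (37.1/289.1) = 1.617 × 10^-3 M
Ce2(CO3)3(s) ⇌ 2 Ce^3+ + 3 CO3^2-, so Q = [Ce^3+]^2[CO3^2-]^3
Q = (4.969 x 10^-2)^2(1.617 x 10^-3)^3 = 1.04 × 10^-11
Q > Ksp, so Ce2(CO3)3 will precipitate.

Q ≈ 1.04 × 10^-11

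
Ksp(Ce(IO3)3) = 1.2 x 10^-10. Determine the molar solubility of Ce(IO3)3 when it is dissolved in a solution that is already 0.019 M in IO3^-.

Ce(IO3)3(s) ⇌ Ce^3+ + 3 IO3^-
Ksp = [Ce^3+][IO3^-]^3
Let s = moles of Ce(IO3)3 that dissolve per litre. [Ce^3+] = s, [IO3^-] = 0.019 + 3s ≈ 0.019 (common-ion effect: IO3^- is already 0.019 M).
Ksp ≈ s × (0.019)^3
s = 1.7 x 10^-5 M
Check: 3s = 5.2 × 10^-5 ≪ 0.019, so the approximation is valid.

s = 1.7 x 10^-5 M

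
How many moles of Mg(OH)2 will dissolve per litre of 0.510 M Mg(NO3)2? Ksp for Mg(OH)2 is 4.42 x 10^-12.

Mg(OH)2(s) <=> Mg^2+(aq) + 2 OH^-(aq)
Ksp = [Mg^2+][OH^-]^2
Let s = moles of Mg(OH)2 that dissolve per litre. [Mg^2+] = 0.510 + s ≈ 0.510, [OH^-] = 2s (Ksp is small, so little additional dissolves).
Ksp ≈ 0.510 × (2s)^2
s = 1.47 × 10^-6 M
Check: s = 1.5 × 10^-6 ≪ 0.510, so the approximation is valid.

s = 1.47 × 10^-6 M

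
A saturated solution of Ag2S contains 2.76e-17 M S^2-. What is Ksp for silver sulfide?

Ag2S(s) ⇌ 2 Ag^+(aq) + S^2-(aq)
Stoichiometry gives [Ag^+] = (2/1)[S^2-] = 5.520 × 10^-17 M.
Ksp = [Ag^+]^2[S^2-]
Ksp = (5.520 × 10^-17)^2 × 2.76 × 10^-17 = 8.41 x 10^-50

Ksp ≈ 8.41e-50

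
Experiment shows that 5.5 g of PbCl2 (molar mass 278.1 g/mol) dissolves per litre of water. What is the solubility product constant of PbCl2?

Molar solubility s = (5.5 g/L) / (278.1 g/mol) = 1.98 x 10^-2 M.
PbCl2(s) ⇌ Pb^2+(aq) + 2 Cl^-(aq)
With molar solubility s: [Pb^2+] = s, [Cl^-] = 2s.
Ksp = [Pb^2+][Cl^-]^2
Substituting: Ksp = s(2s)^2 = 4s^3
Ksp = 4 × (1.98 × 10^-2)^3 = 3.1 × 10^-5

Ksp = 3.1e-5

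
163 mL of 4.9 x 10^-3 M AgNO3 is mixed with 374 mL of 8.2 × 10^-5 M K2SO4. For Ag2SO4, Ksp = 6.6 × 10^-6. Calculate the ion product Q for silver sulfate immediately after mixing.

Total volume = 163 + 374 = 537 mL.
[Ag^+] = 4.9 × 10^-3 × (163/537) = 1.49 × 10^-3 M
[SO4^2-] = 8.2 × 10^-5 × (374/537) = 5.71 × 10^-5 M
Ag2SO4(s) ⇌ 2 Ag^+(aq) + SO4^2-(aq), so Q = [Ag^+]^2[SO4^2-]
Q = (1.49 x 10^-3)^2(5.71 × 10^-5) = 1.3 × 10^-10
Q < Ksp, so no precipitate of Ag2SO4 forms.

Q = 1.3 × 10^-10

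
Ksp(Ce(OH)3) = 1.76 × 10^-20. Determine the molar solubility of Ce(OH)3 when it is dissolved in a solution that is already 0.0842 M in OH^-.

s = 2.95 × 10^-17 M

Ce(OH)3(s) <=> Ce^3+(aq) + 3 OH^-(aq)
Ksp = [Ce^3+][OH^-]^3
Let s = moles of Ce(OH)3 that dissolve per litre. [Ce^3+] = s, [OH^-] = 0.0842 + 3s ≈ 0.0842 (Ksp is small, so little additional dissolves).
Ksp ≈ s × (0.0842)^3
s = 2.95 x 10^-17 M
Check: 3s = 8.8 × 10^-17 ≪ 0.0842, so the approximation is valid.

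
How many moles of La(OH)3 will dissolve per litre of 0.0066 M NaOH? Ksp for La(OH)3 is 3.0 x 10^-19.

s ≈ 1.0 x 10^-12 M

La(OH)3(s) ⇌ La^3+ + 3 OH^-
Ksp = [La^3+][OH^-]^3
Let s = moles of La(OH)3 that dissolve per litre. [La^3+] = s, [OH^-] = 0.0066 + 3s ≈ 0.0066 (common-ion effect: OH^- is already 0.0066 M).
Ksp ≈ s × (0.0066)^3
s = 1.0 × 10^-12 M
Check: 3s = 3.1 x 10^-12 ≪ 0.0066, so the approximation is valid.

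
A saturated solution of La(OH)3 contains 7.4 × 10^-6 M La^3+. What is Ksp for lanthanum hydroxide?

8.1 × 10^-20

La(OH)3(s) ⇌ La^3+ + 3 OH^-
Stoichiometry gives [OH^-] = (3/1)[La^3+] = 2.22 x 10^-5 M.
Ksp = [La^3+][OH^-]^3
Ksp = 7.4 × 10^-6 × (2.22 × 10^-5)^3 = 8.1 x 10^-20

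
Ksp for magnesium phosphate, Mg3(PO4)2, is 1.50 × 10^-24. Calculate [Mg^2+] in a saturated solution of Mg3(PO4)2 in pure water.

Mg3(PO4)2(s) ⇌ 3 Mg^2+ + 2 PO4^3-
Ksp = [Mg^2+]^3[PO4^3-]^2
With molar solubility s: [Mg^2+] = 3s, [PO4^3-] = 2s.
Ksp = (3s)^3(2s)^2 = 108s^5
s = (1.50 × 10^-24 / 108)^(1/5) = 6.738 × 10^-6 M
[Mg^2+] = 3s = 2.02 × 10^-5 M

2.02 × 10^-5 M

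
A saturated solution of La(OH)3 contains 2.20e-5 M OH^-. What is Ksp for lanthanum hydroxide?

7.81 × 10^-20

La(OH)3(s) ⇌ La^3+ + 3 OH^-
Stoichiometry gives [La^3+] = (1/3)[OH^-] = 7.333 × 10^-6 M.
Ksp = [La^3+][OH^-]^3
Ksp = 7.333 × 10^-6 × (2.20 × 10^-5)^3 = 7.81 x 10^-20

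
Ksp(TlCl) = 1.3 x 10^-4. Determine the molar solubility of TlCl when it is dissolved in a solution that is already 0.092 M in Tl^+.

TlCl(s) <=> Tl^+(aq) + Cl^-(aq)
Ksp = [Tl^+][Cl^-]
Let s be the molar solubility in this solution. [Tl^+] = 0.092 + s ≈ 0.092, [Cl^-] = s (common-ion effect: Tl^+ is already 0.092 M).
Ksp ≈ 0.092 × s
s = 1.4 × 10^-3 M
Check: s = 1.4 x 10^-3 ≪ 0.092, so the approximation is valid.

s = 1.4 × 10^-3 M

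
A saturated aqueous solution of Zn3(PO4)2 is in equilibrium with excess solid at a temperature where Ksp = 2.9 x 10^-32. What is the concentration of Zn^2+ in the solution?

Zn3(PO4)2(s) ⇌ 3 Zn^2+ + 2 PO4^3-
Ksp = [Zn^2+]^3[PO4^3-]^2
For each mole of Zn3(PO4)2 that dissolves: [Zn^2+] = 3s, [PO4^3-] = 2s.
So Ksp = (3s)^3 × (2s)^2 = 108s^5
Solving, s = (2.9 x 10^-32/108)^(1/5) = 1.93 x 10^-7 M
[Zn^2+] = 3s = 5.8 × 10^-7 M

5.8e-7 M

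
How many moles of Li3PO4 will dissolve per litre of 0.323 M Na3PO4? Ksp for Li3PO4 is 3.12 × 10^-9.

s = 7.10e-4 M

Li3PO4(s) ⇌ 3 Li^+(aq) + PO4^3-(aq)
Ksp = [Li^+]^3[PO4^3-]
Let s be the molar solubility in this solution. [Li^+] = 3s, [PO4^3-] = 0.323 + s ≈ 0.323 (common-ion effect: PO4^3- is already 0.323 M).
Ksp ≈ (3s)^3 × 0.323
s = 7.10 × 10^-4 M
Check: s = 7.1 x 10^-4 ≪ 0.323, so the approximation is valid.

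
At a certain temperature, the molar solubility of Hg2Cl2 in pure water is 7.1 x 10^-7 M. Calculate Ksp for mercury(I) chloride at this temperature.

Hg2Cl2(s) ⇌ Hg2^2+ + 2 Cl^-
With molar solubility s: [Hg2^2+] = s, [Cl^-] = 2s.
Ksp = [Hg2^2+][Cl^-]^2
Ksp = s(2s)^2 = 4s^3
With s = 7.1 x 10^-7: Ksp = 1.4 × 10^-18

Ksp ≈ 1.4 × 10^-18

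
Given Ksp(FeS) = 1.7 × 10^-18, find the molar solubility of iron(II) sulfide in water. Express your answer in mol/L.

s = 1.3e-9 M

FeS(s) <=> Fe^2+ + S^2-
Ksp = [Fe^2+][S^2-]
For each mole of FeS that dissolves: [Fe^2+] = s, [S^2-] = s.
Ksp = (s)(s) = s^2
s = (1.7 × 10^-18)^(1/2) = 1.3 × 10^-9 M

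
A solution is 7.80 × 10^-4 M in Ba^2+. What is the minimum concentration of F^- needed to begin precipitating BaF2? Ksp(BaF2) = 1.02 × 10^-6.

3.62 × 10^-2 M

BaF2(s) ⇌ Ba^2+(aq) + 2 F^-(aq)
Ksp = [Ba^2+][F^-]^2
Precipitation begins when Q = Ksp. With [Ba^2+] = 7.80 × 10^-4 M:
1.02 × 10^-6 = (7.80 × 10^-4) × [F^-]^2
[F^-] = (1.02 × 10^-6 / 7.80 × 10^-4)^(1/2) = 3.62 × 10^-2 M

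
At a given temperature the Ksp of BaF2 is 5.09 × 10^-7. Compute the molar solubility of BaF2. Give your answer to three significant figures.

BaF2(s) ⇌ Ba^2+(aq) + 2 F^-(aq)
Ksp = [Ba^2+][F^-]^2
With molar solubility s: [Ba^2+] = s, [F^-] = 2s.
Ksp = s(2s)^2 = 4s^3
s = (5.09 × 10^-7 / 4)^(1/3) = 5.03 × 10^-3 M

s ≈ 5.03e-3 M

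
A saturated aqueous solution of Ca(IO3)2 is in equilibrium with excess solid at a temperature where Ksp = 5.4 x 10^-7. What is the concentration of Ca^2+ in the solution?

[Ca^2+] = 5.1e-3 M

Ca(IO3)2(s) ⇌ Ca^2+ + 2 IO3^-
Ksp = [Ca^2+][IO3^-]^2
Let s = molar solubility. Then [Ca^2+] = s and [IO3^-] = 2s.
So Ksp = s × (2s)^2 = 4s^3
Solving, s = (5.4 x 10^-7/4)^(1/3) = 5.13 x 10^-3 M
[Ca^2+] = s = 5.1 × 10^-3 M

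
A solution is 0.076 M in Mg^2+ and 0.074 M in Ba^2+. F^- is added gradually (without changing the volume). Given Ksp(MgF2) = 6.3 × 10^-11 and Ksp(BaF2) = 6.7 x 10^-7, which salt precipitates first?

MgF2

Precipitation of each salt starts when its ion product equals its Ksp.
For MgF2: 6.3 × 10^-11 = 0.076 × [F^-]^2  ⇒  [F^-] = 2.9 × 10^-5 M.
For BaF2: 6.7 x 10^-7 = 0.074 × [F^-]^2  ⇒  [F^-] = 3.0 x 10^-3 M.
The salt with the lower threshold [F^-] precipitates first: MgF2.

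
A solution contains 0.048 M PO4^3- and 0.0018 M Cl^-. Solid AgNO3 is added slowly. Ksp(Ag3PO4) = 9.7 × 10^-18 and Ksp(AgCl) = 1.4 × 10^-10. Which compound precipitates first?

AgCl

Precipitation of each salt starts when its ion product equals its Ksp.
For Ag3PO4: 9.7 × 10^-18 = 0.048 × [Ag^+]^3  ⇒  [Ag^+] = 5.9 × 10^-6 M.
For AgCl: 1.4 × 10^-10 = 0.0018 × [Ag^+]  ⇒  [Ag^+] = 7.8 × 10^-8 M.
The salt with the lower threshold [Ag^+] precipitates first: AgCl.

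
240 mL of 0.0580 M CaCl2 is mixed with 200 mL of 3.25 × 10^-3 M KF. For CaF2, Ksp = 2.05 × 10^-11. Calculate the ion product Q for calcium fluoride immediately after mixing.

6.90 × 10^-8

Total volume = 240 + 200 = 440 mL.
[Ca^2+] = 5.80 × 10^-2 × (240/440) = 3.164 × 10^-2 M
[F^-] = 3.25 × 10^-3 × (200/440) = 1.477 x 10^-3 M
CaF2(s) ⇌ Ca^2+(aq) + 2 F^-(aq), so Q = [Ca^2+][F^-]^2
Q = (3.164 × 10^-2)(1.477 × 10^-3)^2 = 6.90 x 10^-8
Q > Ksp, so CaF2 will precipitate.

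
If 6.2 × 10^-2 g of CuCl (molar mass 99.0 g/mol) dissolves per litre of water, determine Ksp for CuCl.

3.9 × 10^-7

Molar solubility s = (6.2 x 10^-2 g/L) / (99.0 g/mol) = 6.26 × 10^-4 M.
CuCl(s) <=> Cu^+(aq) + Cl^-(aq)
If s mol/L of CuCl dissolves, [Cu^+] = s and [Cl^-] = s.
Ksp = [Cu^+][Cl^-]
Ksp = s × s = s^2
With s = 6.26 × 10^-4: Ksp = 3.9 × 10^-7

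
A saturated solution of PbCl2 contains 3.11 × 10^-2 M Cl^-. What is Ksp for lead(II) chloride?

Ksp = 1.50 × 10^-5

PbCl2(s) ⇌ Pb^2+(aq) + 2 Cl^-(aq)
Stoichiometry gives [Pb^2+] = (1/2)[Cl^-] = 1.555 × 10^-2 M.
Ksp = [Pb^2+][Cl^-]^2
Ksp = 1.555 x 10^-2 × (3.11 × 10^-2)^2 = 1.50 × 10^-5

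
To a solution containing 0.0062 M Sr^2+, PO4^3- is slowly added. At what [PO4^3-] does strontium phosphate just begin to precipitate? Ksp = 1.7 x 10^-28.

Sr3(PO4)2(s) <=> 3 Sr^2+ + 2 PO4^3-
Ksp = [Sr^2+]^3[PO4^3-]^2
Precipitation begins when Q = Ksp. With [Sr^2+] = 0.0062 M:
1.7 x 10^-28 = (0.0062)^3 × [PO4^3-]^2
[PO4^3-] = (1.7 x 10^-28 / 2.38 × 10^-7)^(1/2) = 2.7 × 10^-11 M

[PO4^3-] ≈ 2.7 x 10^-11 M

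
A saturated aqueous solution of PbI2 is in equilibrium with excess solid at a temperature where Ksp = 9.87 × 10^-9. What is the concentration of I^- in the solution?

2.70 × 10^-3 M

PbI2(s) ⇌ Pb^2+(aq) + 2 I^-(aq)
Ksp = [Pb^2+][I^-]^2
If s mol/L of PbI2 dissolves, [Pb^2+] = s and [I^-] = 2s.
Ksp = s(2s)^2 = 4s^3
s^3 = 9.87 × 10^-9 / 4, so s = 1.351 x 10^-3 M
[I^-] = 2s = 2.70 × 10^-3 M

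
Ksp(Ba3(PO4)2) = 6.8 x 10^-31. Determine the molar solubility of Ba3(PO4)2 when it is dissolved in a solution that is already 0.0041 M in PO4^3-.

s ≈ 1.1 x 10^-9 M

Ba3(PO4)2(s) <=> 3 Ba^2+(aq) + 2 PO4^3-(aq)
Ksp = [Ba^2+]^3[PO4^3-]^2
If s mol/L dissolves here, [Ba^2+] = 3s, [PO4^3-] = 0.0041 + 2s ≈ 0.0041 (Ksp is small, so little additional dissolves).
Ksp ≈ (3s)^3 × (0.0041)^2
s = 1.1 × 10^-9 M
Check: 2s = 2.3 x 10^-9 ≪ 0.0041, so the approximation is valid.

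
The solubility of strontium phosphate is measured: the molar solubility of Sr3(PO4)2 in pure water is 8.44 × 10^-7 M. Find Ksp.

Sr3(PO4)2(s) ⇌ 3 Sr^2+(aq) + 2 PO4^3-(aq)
If s mol/L of Sr3(PO4)2 dissolves, [Sr^2+] = 3s and [PO4^3-] = 2s.
Ksp = [Sr^2+]^3[PO4^3-]^2
Ksp = (3s)^3(2s)^2 = 108s^5
Ksp = 108 × (8.44 x 10^-7)^5 = 4.63 × 10^-29

4.63 × 10^-29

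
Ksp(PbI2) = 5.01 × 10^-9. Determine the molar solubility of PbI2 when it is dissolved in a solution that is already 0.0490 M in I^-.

s = 2.09 x 10^-6 M

PbI2(s) ⇌ Pb^2+ + 2 I^-
Ksp = [Pb^2+][I^-]^2
Let s be the molar solubility in this solution. [Pb^2+] = s, [I^-] = 0.0490 + 2s ≈ 0.0490 (since the I^- already present dominates).
Ksp ≈ s × (0.0490)^2
s = 2.09 × 10^-6 M
Check: 2s = 4.2 x 10^-6 ≪ 0.0490, so the approximation is valid.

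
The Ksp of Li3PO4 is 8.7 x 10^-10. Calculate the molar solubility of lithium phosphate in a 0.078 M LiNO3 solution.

Li3PO4(s) <=> 3 Li^+(aq) + PO4^3-(aq)
Ksp = [Li^+]^3[PO4^3-]
If s mol/L dissolves here, [Li^+] = 0.078 + 3s ≈ 0.078, [PO4^3-] = s (common-ion effect: Li^+ is already 0.078 M).
Ksp ≈ (0.078)^3 × s
s = 1.8 x 10^-6 M
Check: 3s = 5.5 × 10^-6 ≪ 0.078, so the approximation is valid.

s ≈ 1.8 × 10^-6 M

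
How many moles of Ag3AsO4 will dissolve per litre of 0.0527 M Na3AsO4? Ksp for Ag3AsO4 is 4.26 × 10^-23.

3.11 x 10^-8 M

Ag3AsO4(s) ⇌ 3 Ag^+(aq) + AsO4^3-(aq)
Ksp = [Ag^+]^3[AsO4^3-]
Let s be the molar solubility in this solution. [Ag^+] = 3s, [AsO4^3-] = 0.0527 + s ≈ 0.0527 (common-ion effect: AsO4^3- is already 0.0527 M).
Ksp ≈ (3s)^3 × 0.0527
s = 3.11 × 10^-8 M
Check: s = 3.1 × 10^-8 ≪ 0.0527, so the approximation is valid.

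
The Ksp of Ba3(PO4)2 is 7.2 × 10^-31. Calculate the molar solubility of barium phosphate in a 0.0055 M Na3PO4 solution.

Ba3(PO4)2(s) <=> 3 Ba^2+ + 2 PO4^3-
Ksp = [Ba^2+]^3[PO4^3-]^2
Let s be the molar solubility in this solution. [Ba^2+] = 3s, [PO4^3-] = 0.0055 + 2s ≈ 0.0055 (Ksp is small, so little additional dissolves).
Ksp ≈ (3s)^3 × (0.0055)^2
s = 9.6 × 10^-10 M
Check: 2s = 1.9 x 10^-9 ≪ 0.0055, so the approximation is valid.

s = 9.6 x 10^-10 M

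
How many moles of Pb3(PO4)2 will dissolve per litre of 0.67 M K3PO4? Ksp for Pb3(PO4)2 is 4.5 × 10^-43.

s ≈ 3.3 × 10^-15 M

Pb3(PO4)2(s) <=> 3 Pb^2+ + 2 PO4^3-
Ksp = [Pb^2+]^3[PO4^3-]^2
Let s = moles of Pb3(PO4)2 that dissolve per litre. [Pb^2+] = 3s, [PO4^3-] = 0.67 + 2s ≈ 0.67 (since PO4^3- from K3PO4 dominates).
Ksp ≈ (3s)^3 × (0.67)^2
s = 3.3 x 10^-15 M
Check: 2s = 6.7 × 10^-15 ≪ 0.67, so the approximation is valid.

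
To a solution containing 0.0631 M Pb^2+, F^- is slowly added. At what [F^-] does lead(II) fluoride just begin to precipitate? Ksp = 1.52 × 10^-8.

PbF2(s) ⇌ Pb^2+(aq) + 2 F^-(aq)
Ksp = [Pb^2+][F^-]^2
Precipitation begins when Q = Ksp. With [Pb^2+] = 0.0631 M:
1.52 × 10^-8 = (0.0631) × [F^-]^2
[F^-] = (1.52 × 10^-8 / 6.31 × 10^-2)^(1/2) = 4.91 × 10^-4 M

4.91e-4 M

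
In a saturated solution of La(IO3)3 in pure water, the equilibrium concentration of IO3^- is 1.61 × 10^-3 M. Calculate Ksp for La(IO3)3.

2.24 x 10^-12

La(IO3)3(s) ⇌ La^3+ + 3 IO3^-
Stoichiometry gives [La^3+] = (1/3)[IO3^-] = 5.367 × 10^-4 M.
Ksp = [La^3+][IO3^-]^3
Ksp = 5.367 × 10^-4 × (1.61 x 10^-3)^3 = 2.24 × 10^-12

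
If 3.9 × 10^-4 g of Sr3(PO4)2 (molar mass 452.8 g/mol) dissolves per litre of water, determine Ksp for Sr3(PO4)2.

Molar solubility s = (3.9 x 10^-4 g/L) / (452.8 g/mol) = 8.61 x 10^-7 M.
Sr3(PO4)2(s) <=> 3 Sr^2+ + 2 PO4^3-
For each mole of Sr3(PO4)2 that dissolves: [Sr^2+] = 3s, [PO4^3-] = 2s.
Ksp = [Sr^2+]^3[PO4^3-]^2
Substituting: Ksp = (3s)^3(2s)^2 = 108s^5
With s = 8.61 x 10^-7: Ksp = 5.1 × 10^-29

Ksp = 5.1 × 10^-29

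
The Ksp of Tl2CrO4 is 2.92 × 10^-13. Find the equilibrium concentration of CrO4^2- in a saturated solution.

Tl2CrO4(s) ⇌ 2 Tl^+ + CrO4^2-
Ksp = [Tl^+]^2[CrO4^2-]
For each mole of Tl2CrO4 that dissolves: [Tl^+] = 2s, [CrO4^2-] = s.
Substituting: Ksp = (2s)^2s = 4s^3
s^3 = 2.92 × 10^-13 / 4, so s = 4.179 × 10^-5 M
[CrO4^2-] = s = 4.18 × 10^-5 M

4.18 × 10^-5 M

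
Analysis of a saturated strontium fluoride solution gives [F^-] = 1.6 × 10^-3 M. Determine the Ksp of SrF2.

Ksp ≈ 2.0 × 10^-9

SrF2(s) ⇌ Sr^2+ + 2 F^-
Stoichiometry gives [Sr^2+] = (1/2)[F^-] = 8.00 x 10^-4 M.
Ksp = [Sr^2+][F^-]^2
Ksp = 8.00 × 10^-4 × (1.6 × 10^-3)^2 = 2.0 × 10^-9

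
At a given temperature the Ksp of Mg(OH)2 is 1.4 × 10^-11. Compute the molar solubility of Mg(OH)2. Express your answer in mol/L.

Mg(OH)2(s) ⇌ Mg^2+(aq) + 2 OH^-(aq)
Ksp = [Mg^2+][OH^-]^2
For each mole of Mg(OH)2 that dissolves: [Mg^2+] = s, [OH^-] = 2s.
Ksp = s(2s)^2 = 4s^3
s^3 = 1.4 × 10^-11 / 4, so s = 1.5 × 10^-4 M

1.5 x 10^-4 M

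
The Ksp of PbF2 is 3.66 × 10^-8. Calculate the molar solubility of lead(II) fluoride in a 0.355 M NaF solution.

s = 2.90 x 10^-7 M

PbF2(s) ⇌ Pb^2+ + 2 F^-
Ksp = [Pb^2+][F^-]^2
If s mol/L dissolves here, [Pb^2+] = s, [F^-] = 0.355 + 2s ≈ 0.355 (Ksp is small, so little additional dissolves).
Ksp ≈ s × (0.355)^2
s = 2.90 × 10^-7 M
Check: 2s = 5.8 × 10^-7 ≪ 0.355, so the approximation is valid.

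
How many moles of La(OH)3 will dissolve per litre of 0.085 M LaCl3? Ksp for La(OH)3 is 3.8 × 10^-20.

La(OH)3(s) ⇌ La^3+(aq) + 3 OH^-(aq)
Ksp = [La^3+][OH^-]^3
Let s = moles of La(OH)3 that dissolve per litre. [La^3+] = 0.085 + s ≈ 0.085, [OH^-] = 3s (since La^3+ from LaCl3 dominates).
Ksp ≈ 0.085 × (3s)^3
s = 2.5 × 10^-7 M
Check: s = 2.5 x 10^-7 ≪ 0.085, so the approximation is valid.

s = 2.5e-7 M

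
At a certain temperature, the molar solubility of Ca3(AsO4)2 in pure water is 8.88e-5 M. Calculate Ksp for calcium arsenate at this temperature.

Ksp ≈ 5.96 x 10^-19

Ca3(AsO4)2(s) <=> 3 Ca^2+ + 2 AsO4^3-
With molar solubility s: [Ca^2+] = 3s, [AsO4^3-] = 2s.
Ksp = [Ca^2+]^3[AsO4^3-]^2
Substituting: Ksp = (3s)^3(2s)^2 = 108s^5
Ksp = 108 × (8.88 × 10^-5)^5 = 5.96 × 10^-19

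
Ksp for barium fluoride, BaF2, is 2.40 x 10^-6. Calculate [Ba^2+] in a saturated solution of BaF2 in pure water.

8.43e-3 M

BaF2(s) ⇌ Ba^2+ + 2 F^-
Ksp = [Ba^2+][F^-]^2
If s mol/L of BaF2 dissolves, [Ba^2+] = s and [F^-] = 2s.
Substituting: Ksp = s(2s)^2 = 4s^3
s^3 = 2.40 x 10^-6 / 4, so s = 8.434 x 10^-3 M
[Ba^2+] = s = 8.43 × 10^-3 M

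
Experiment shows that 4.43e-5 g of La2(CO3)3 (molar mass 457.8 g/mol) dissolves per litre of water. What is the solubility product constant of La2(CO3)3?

Ksp ≈ 9.16e-34

Molar solubility s = (4.43 × 10^-5 g/L) / (457.8 g/mol) = 9.677 x 10^-8 M.
La2(CO3)3(s) ⇌ 2 La^3+ + 3 CO3^2-
With molar solubility s: [La^3+] = 2s, [CO3^2-] = 3s.
Ksp = [La^3+]^2[CO3^2-]^3
Substituting: Ksp = (2s)^2(3s)^3 = 108s^5
With s = 9.677 × 10^-8: Ksp = 9.16 × 10^-34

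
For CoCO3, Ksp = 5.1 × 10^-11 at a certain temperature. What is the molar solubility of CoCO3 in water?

CoCO3(s) <=> Co^2+ + CO3^2-
Ksp = [Co^2+][CO3^2-]
For each mole of CoCO3 that dissolves: [Co^2+] = s, [CO3^2-] = s.
Ksp = s × s = s^2
s = (5.1 × 10^-11)^(1/2) = 7.1 × 10^-6 M

7.1 x 10^-6 M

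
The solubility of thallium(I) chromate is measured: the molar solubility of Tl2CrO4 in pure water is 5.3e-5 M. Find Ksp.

Tl2CrO4(s) ⇌ 2 Tl^+ + CrO4^2-
Let s = molar solubility. Then [Tl^+] = 2s and [CrO4^2-] = s.
Ksp = [Tl^+]^2[CrO4^2-]
Substituting: Ksp = (2s)^2s = 4s^3
Ksp = 4 × (5.3 × 10^-5)^3 = 6.0 x 10^-13

6.0 x 10^-13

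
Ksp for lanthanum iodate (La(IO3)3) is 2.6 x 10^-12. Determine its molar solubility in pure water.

La(IO3)3(s) <=> La^3+(aq) + 3 IO3^-(aq)
Ksp = [La^3+][IO3^-]^3
With molar solubility s: [La^3+] = s, [IO3^-] = 3s.
So Ksp = s × (3s)^3 = 27s^4
Solving, s = (2.6 x 10^-12/27)^(1/4) = 5.6 × 10^-4 M

s = 5.6 x 10^-4 M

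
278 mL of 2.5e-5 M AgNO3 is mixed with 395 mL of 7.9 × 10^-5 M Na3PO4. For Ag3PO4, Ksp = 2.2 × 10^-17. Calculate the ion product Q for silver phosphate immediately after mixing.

Total volume = 278 + 395 = 673 mL.
[Ag^+] = 2.5 × 10^-5 × (278/673) = 1.03 x 10^-5 M
[PO4^3-] = 7.9 × 10^-5 × (395/673) = 4.64 x 10^-5 M
Ag3PO4(s) ⇌ 3 Ag^+(aq) + PO4^3-(aq), so Q = [Ag^+]^3[PO4^3-]
Q = (1.03 × 10^-5)^3(4.64 x 10^-5) = 5.1 x 10^-20
Q < Ksp, so no precipitate of Ag3PO4 forms.

Q = 5.1 × 10^-20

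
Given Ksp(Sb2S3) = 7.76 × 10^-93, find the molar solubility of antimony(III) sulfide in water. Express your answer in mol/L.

s ≈ 1.48 x 10^-19 M

Sb2S3(s) ⇌ 2 Sb^3+(aq) + 3 S^2-(aq)
Ksp = [Sb^3+]^2[S^2-]^3
With molar solubility s: [Sb^3+] = 2s, [S^2-] = 3s.
Substituting: Ksp = (2s)^2(3s)^3 = 108s^5
s^5 = 7.76 × 10^-93 / 108, so s = 1.48 × 10^-19 M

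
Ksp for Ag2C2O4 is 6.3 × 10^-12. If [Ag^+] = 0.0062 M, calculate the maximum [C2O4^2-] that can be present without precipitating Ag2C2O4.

1.6 × 10^-7 M

Ag2C2O4(s) ⇌ 2 Ag^+(aq) + C2O4^2-(aq)
Ksp = [Ag^+]^2[C2O4^2-]
Precipitation begins when Q = Ksp. With [Ag^+] = 0.0062 M:
6.3 × 10^-12 = (0.0062)^2 × [C2O4^2-]
[C2O4^2-] = (6.3 × 10^-12 / 3.84 × 10^-5) = 1.6 x 10^-7 M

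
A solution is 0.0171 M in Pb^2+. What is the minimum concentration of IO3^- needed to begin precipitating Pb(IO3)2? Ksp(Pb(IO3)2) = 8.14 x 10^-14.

Pb(IO3)2(s) ⇌ Pb^2+(aq) + 2 IO3^-(aq)
Ksp = [Pb^2+][IO3^-]^2
Precipitation begins when Q = Ksp. With [Pb^2+] = 0.0171 M:
8.14 x 10^-14 = (0.0171) × [IO3^-]^2
[IO3^-] = (8.14 x 10^-14 / 1.71 x 10^-2)^(1/2) = 2.18 × 10^-6 M

[IO3^-] = 2.18 x 10^-6 M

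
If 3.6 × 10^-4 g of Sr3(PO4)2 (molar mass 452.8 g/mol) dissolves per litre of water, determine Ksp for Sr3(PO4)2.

Ksp = 3.4 × 10^-29

Molar solubility s = (3.6 x 10^-4 g/L) / (452.8 g/mol) = 7.95 x 10^-7 M.
Sr3(PO4)2(s) ⇌ 3 Sr^2+ + 2 PO4^3-
With molar solubility s: [Sr^2+] = 3s, [PO4^3-] = 2s.
Ksp = [Sr^2+]^3[PO4^3-]^2
Ksp = (3s)^3(2s)^2 = 108s^5
With s = 7.95 × 10^-7: Ksp = 3.4 x 10^-29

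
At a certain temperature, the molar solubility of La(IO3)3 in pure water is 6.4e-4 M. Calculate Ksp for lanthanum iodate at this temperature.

4.5 × 10^-12

La(IO3)3(s) ⇌ La^3+ + 3 IO3^-
With molar solubility s: [La^3+] = s, [IO3^-] = 3s.
Ksp = [La^3+][IO3^-]^3
Ksp = s(3s)^3 = 27s^4
With s = 6.4 × 10^-4: Ksp = 4.5 × 10^-12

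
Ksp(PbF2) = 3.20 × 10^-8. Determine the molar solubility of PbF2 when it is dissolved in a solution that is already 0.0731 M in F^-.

PbF2(s) ⇌ Pb^2+(aq) + 2 F^-(aq)
Ksp = [Pb^2+][F^-]^2
If s mol/L dissolves here, [Pb^2+] = s, [F^-] = 0.0731 + 2s ≈ 0.0731 (common-ion effect: F^- is already 0.0731 M).
Ksp ≈ s × (0.0731)^2
s = 5.99 × 10^-6 M
Check: 2s = 1.2 × 10^-5 ≪ 0.0731, so the approximation is valid.

s ≈ 5.99 × 10^-6 M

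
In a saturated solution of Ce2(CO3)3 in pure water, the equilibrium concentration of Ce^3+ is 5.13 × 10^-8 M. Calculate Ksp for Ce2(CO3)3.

Ce2(CO3)3(s) <=> 2 Ce^3+(aq) + 3 CO3^2-(aq)
Stoichiometry gives [CO3^2-] = (3/2)[Ce^3+] = 7.695 × 10^-8 M.
Ksp = [Ce^3+]^2[CO3^2-]^3
Ksp = (5.13 × 10^-8)^2 × (7.695 × 10^-8)^3 = 1.20 × 10^-36

1.20 x 10^-36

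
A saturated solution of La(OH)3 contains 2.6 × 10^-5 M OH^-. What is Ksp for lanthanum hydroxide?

La(OH)3(s) ⇌ La^3+ + 3 OH^-
Stoichiometry gives [La^3+] = (1/3)[OH^-] = 8.67 × 10^-6 M.
Ksp = [La^3+][OH^-]^3
Ksp = 8.67 x 10^-6 × (2.6 × 10^-5)^3 = 1.5 × 10^-19

Ksp = 1.5e-19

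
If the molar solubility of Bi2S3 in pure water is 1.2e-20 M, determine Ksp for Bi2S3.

Ksp = 2.7e-98

Bi2S3(s) ⇌ 2 Bi^3+(aq) + 3 S^2-(aq)
If s mol/L of Bi2S3 dissolves, [Bi^3+] = 2s and [S^2-] = 3s.
Ksp = [Bi^3+]^2[S^2-]^3
So Ksp = (2s)^2 × (3s)^3 = 108s^5
With s = 1.2 × 10^-20: Ksp = 2.7 × 10^-98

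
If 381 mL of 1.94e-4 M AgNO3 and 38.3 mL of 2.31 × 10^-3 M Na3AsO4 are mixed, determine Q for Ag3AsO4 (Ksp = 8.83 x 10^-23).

Total volume = 381 + 38.3 = 419.3 mL.
[Ag^+] = 1.94 × 10^-4 × (381/419.3) = 1.763 × 10^-4 M
[AsO4^3-] = 2.31 × 10^-3 × (38.3/419.3) = 2.110 × 10^-4 M
Ag3AsO4(s) ⇌ 3 Ag^+(aq) + AsO4^3-(aq), so Q = [Ag^+]^3[AsO4^3-]
Q = (1.763 x 10^-4)^3(2.110 × 10^-4) = 1.16 x 10^-15
Q > Ksp, so Ag3AsO4 will precipitate.

1.16 × 10^-15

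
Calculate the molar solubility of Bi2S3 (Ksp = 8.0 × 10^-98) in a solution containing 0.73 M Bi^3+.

Bi2S3(s) ⇌ 2 Bi^3+(aq) + 3 S^2-(aq)
Ksp = [Bi^3+]^2[S^2-]^3
Let s be the molar solubility in this solution. [Bi^3+] = 0.73 + 2s ≈ 0.73, [S^2-] = 3s (Ksp is small, so little additional dissolves).
Ksp ≈ (0.73)^2 × (3s)^3
s = 1.8 × 10^-33 M
Check: 2s = 3.5 × 10^-33 ≪ 0.73, so the approximation is valid.

s ≈ 1.8e-33 M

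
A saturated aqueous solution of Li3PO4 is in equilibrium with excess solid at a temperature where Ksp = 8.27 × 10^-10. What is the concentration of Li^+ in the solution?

[Li^+] ≈ 7.06 × 10^-3 M

Li3PO4(s) ⇌ 3 Li^+ + PO4^3-
Ksp = [Li^+]^3[PO4^3-]
With molar solubility s: [Li^+] = 3s, [PO4^3-] = s.
Substituting: Ksp = (3s)^3s = 27s^4
s = (8.27 × 10^-10 / 27)^(1/4) = 2.353 × 10^-3 M
[Li^+] = 3s = 7.06 × 10^-3 M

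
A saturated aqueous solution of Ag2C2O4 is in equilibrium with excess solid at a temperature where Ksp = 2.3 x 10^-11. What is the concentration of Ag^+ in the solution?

[Ag^+] ≈ 3.6e-4 M

Ag2C2O4(s) ⇌ 2 Ag^+ + C2O4^2-
Ksp = [Ag^+]^2[C2O4^2-]
If s mol/L of Ag2C2O4 dissolves, [Ag^+] = 2s and [C2O4^2-] = s.
Ksp = (2s)^2s = 4s^3
s = (2.3 x 10^-11 / 4)^(1/3) = 1.79 x 10^-4 M
[Ag^+] = 2s = 3.6 × 10^-4 M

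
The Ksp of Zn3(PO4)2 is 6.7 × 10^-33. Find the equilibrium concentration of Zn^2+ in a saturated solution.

[Zn^2+] ≈ 4.3e-7 M

Zn3(PO4)2(s) <=> 3 Zn^2+(aq) + 2 PO4^3-(aq)
Ksp = [Zn^2+]^3[PO4^3-]^2
With molar solubility s: [Zn^2+] = 3s, [PO4^3-] = 2s.
So Ksp = (3s)^3 × (2s)^2 = 108s^5
Solving, s = (6.7 × 10^-33/108)^(1/5) = 1.44 x 10^-7 M
[Zn^2+] = 3s = 4.3 x 10^-7 M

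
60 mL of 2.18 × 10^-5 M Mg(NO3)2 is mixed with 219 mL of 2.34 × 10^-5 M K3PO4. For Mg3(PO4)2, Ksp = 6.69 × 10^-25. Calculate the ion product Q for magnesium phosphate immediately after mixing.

Total volume = 60 + 219 = 279 mL.
[Mg^2+] = 2.18 x 10^-5 × (60/279) = 4.688 × 10^-6 M
[PO4^3-] = 2.34 × 10^-5 × (219/279) = 1.837 × 10^-5 M
Mg3(PO4)2(s) <=> 3 Mg^2+ + 2 PO4^3-, so Q = [Mg^2+]^3[PO4^3-]^2
Q = (4.688 x 10^-6)^3(1.837 × 10^-5)^2 = 3.48 × 10^-26
Q < Ksp, so no precipitate of Mg3(PO4)2 forms.

3.48 × 10^-26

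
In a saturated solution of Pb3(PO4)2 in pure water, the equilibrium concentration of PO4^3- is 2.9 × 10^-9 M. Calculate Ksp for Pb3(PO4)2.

Pb3(PO4)2(s) ⇌ 3 Pb^2+(aq) + 2 PO4^3-(aq)
Stoichiometry gives [Pb^2+] = (3/2)[PO4^3-] = 4.35 x 10^-9 M.
Ksp = [Pb^2+]^3[PO4^3-]^2
Ksp = (4.35 x 10^-9)^3 × (2.9 x 10^-9)^2 = 6.9 × 10^-43

6.9 × 10^-43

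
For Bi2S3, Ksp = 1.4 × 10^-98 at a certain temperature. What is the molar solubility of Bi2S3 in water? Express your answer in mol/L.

Bi2S3(s) ⇌ 2 Bi^3+(aq) + 3 S^2-(aq)
Ksp = [Bi^3+]^2[S^2-]^3
Let s = molar solubility. Then [Bi^3+] = 2s and [S^2-] = 3s.
Substituting: Ksp = (2s)^2(3s)^3 = 108s^5
Solving, s = (1.4 × 10^-98/108)^(1/5) = 1.1 × 10^-20 M

s = 1.1e-20 M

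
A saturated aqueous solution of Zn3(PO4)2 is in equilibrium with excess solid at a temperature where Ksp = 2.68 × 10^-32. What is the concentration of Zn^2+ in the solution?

5.70 × 10^-7 M

Zn3(PO4)2(s) ⇌ 3 Zn^2+ + 2 PO4^3-
Ksp = [Zn^2+]^3[PO4^3-]^2
Let s = molar solubility. Then [Zn^2+] = 3s and [PO4^3-] = 2s.
So Ksp = (3s)^3 × (2s)^2 = 108s^5
s = (2.68 × 10^-32 / 108)^(1/5) = 1.901 × 10^-7 M
[Zn^2+] = 3s = 5.70 x 10^-7 M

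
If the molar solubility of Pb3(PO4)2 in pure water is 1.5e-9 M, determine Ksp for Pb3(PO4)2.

Ksp ≈ 8.2 x 10^-43

Pb3(PO4)2(s) <=> 3 Pb^2+(aq) + 2 PO4^3-(aq)
For each mole of Pb3(PO4)2 that dissolves: [Pb^2+] = 3s, [PO4^3-] = 2s.
Ksp = [Pb^2+]^3[PO4^3-]^2
Ksp = (3s)^3(2s)^2 = 108s^5
Ksp = 108 × (1.5 × 10^-9)^5 = 8.2 × 10^-43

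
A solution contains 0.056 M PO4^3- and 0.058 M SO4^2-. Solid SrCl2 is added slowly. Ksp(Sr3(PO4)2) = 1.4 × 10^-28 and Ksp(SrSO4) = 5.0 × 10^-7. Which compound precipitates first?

Sr3(PO4)2

Each salt begins to precipitate when Q = Ksp, i.e. when [Sr^2+] reaches its threshold.
For Sr3(PO4)2: 1.4 × 10^-28 = (0.056)^2 × [Sr^2+]^3  ⇒  [Sr^2+] = 3.5 × 10^-9 M.
For SrSO4: 5.0 × 10^-7 = 0.058 × [Sr^2+]  ⇒  [Sr^2+] = 8.6 x 10^-6 M.
The salt with the lower threshold [Sr^2+] precipitates first: Sr3(PO4)2.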